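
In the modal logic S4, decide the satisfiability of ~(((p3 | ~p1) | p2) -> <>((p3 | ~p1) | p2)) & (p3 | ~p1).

1. ~(((p3 | ~p1) | p2) -> <>((p3 | ~p1) | p2)) & (p3 | ~p1), 0
2. ~(((p3 | ~p1) | p2) -> <>((p3 | ~p1) | p2)), 0
3. p3 | ~p1, 0
4. (p3 | ~p1) | p2, 0
5. ~<>((p3 | ~p1) | p2), 0
6. ~((p3 | ~p1) | p2), 0
7. ~(p3 | ~p1), 0
8. ~p2, 0
9. ~p3, 0
10. p1, 0
11. ~p1, 0
Accessibility: 0R0
Branch closes: p1 and ~p1 both at 0.
Every branch closes; the branch above is one of them.

No, unsatisfiable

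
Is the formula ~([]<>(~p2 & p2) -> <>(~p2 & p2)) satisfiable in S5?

1. ~([]<>(~p2 & p2) -> <>(~p2 & p2)), w0
2. []<>(~p2 & p2), w0   [~->-rule on 1]
3. ~<>(~p2 & p2), w0   [~->-rule on 1]
4. <>(~p2 & p2), w0   [[]-rule on 2 via w0Rw0]
5. ~(~p2 & p2), w0   [~<>-rule on 3 via w0Rw0]
6. ~p2, w0   [~&-rule on 5 (branches; this branch)]
7. ~p2 & p2, w1   [<>-rule on 4: fresh world w1, w0Rw1]
8. ~p2, w1   [&-rule on 7]
9. p2, w1   [&-rule on 7]
Accessibility: w0Rw0, w0Rw1, w1Rw0, w1Rw1
Branch closes: p2 and ~p2 both at w1.
All branches of the tableau close; one closing branch shown above.

No, unsatisfiable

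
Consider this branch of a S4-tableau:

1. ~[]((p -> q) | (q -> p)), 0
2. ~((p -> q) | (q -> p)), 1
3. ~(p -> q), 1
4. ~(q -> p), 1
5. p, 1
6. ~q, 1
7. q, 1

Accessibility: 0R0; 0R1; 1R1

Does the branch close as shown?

Both q and ~q appear at 1.

Yes, closed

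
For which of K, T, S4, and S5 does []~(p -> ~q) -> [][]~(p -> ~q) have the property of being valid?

S4, S5

S4-tableau for the negation ~([]~(p -> ~q) -> [][]~(p -> ~q)):
1. ~([]~(p -> ~q) -> [][]~(p -> ~q)), w0
2. []~(p -> ~q), w0
3. ~[][]~(p -> ~q), w0
4. ~(p -> ~q), w0
5. p, w0
6. q, w0
7. ~[]~(p -> ~q), w1
8. ~(p -> ~q), w1
9. p, w1
10. q, w1
11. p -> ~q, w2
12. ~(p -> ~q), w2
13. p, w2
14. q, w2
15. ~q, w2
Accessibility: w0Rw0, w0Rw1, w0Rw2, w1Rw1, w1Rw2, w2Rw2
Branch closes: q and ~q both at w2.
Every branch closes (one shown): valid in S4, hence also in S5 (every theorem of S4 is a theorem of S5).
T-tableau for the negation ~([]~(p -> ~q) -> [][]~(p -> ~q)):
1. ~([]~(p -> ~q) -> [][]~(p -> ~q)), w0
2. []~(p -> ~q), w0
3. ~[][]~(p -> ~q), w0
4. ~(p -> ~q), w0
5. p, w0
6. q, w0
7. ~[]~(p -> ~q), w1
8. ~(p -> ~q), w1
9. p, w1
10. q, w1
11. p -> ~q, w2
12. ~q, w2
Accessibility: w0Rw0, w0Rw1, w1Rw1, w1Rw2, w2Rw2
Complete open branch: countermodel on a T-frame, so not valid in T, nor in K (the same frame is also a K-frame).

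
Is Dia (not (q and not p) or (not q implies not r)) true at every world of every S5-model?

Valid

Tableau for the negation not Dia (not (q and not p) or (not q implies not r)):
1. not Dia (not (q and not p) or (not q implies not r)), 0
2. not (not (q and not p) or (not q implies not r)), 0   [neg-Dia-rule on 1 via 0R0]
3. q and not p, 0   [neg-or-rule on 2]
4. not (not q implies not r), 0   [neg-or-rule on 2]
5. q, 0   [and-rule on 3]
6. not p, 0   [and-rule on 3]
7. not q, 0   [neg-implies-rule on 4]
8. r, 0   [neg-implies-rule on 4]
Accessibility: 0R0
Branch closes: q and not q both at 0.
Every branch of the negation's tableau closes; the branch above is one of them.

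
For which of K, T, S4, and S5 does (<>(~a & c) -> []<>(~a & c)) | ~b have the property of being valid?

S5-tableau for the negation ~((<>(~a & c) -> []<>(~a & c)) | ~b):
1. ~((<>(~a & c) -> []<>(~a & c)) | ~b), w0
2. ~(<>(~a & c) -> []<>(~a & c)), w0   [~|-rule on 1]
3. b, w0   [~|-rule on 1]
4. <>(~a & c), w0   [~->-rule on 2]
5. ~[]<>(~a & c), w0   [~->-rule on 2]
6. ~a & c, w1   [<>-rule on 4: fresh world w1, w0Rw1]
7. ~a, w1   [&-rule on 6]
8. c, w1   [&-rule on 6]
9. ~<>(~a & c), w2   [~[]-rule on 5: fresh world w2, w0Rw2]
10. ~(~a & c), w0   [~<>-rule on 9 via w2Rw0]
11. ~(~a & c), w1   [~<>-rule on 9 via w2Rw1]
12. ~(~a & c), w2   [~<>-rule on 9 via w2Rw2]
13. ~c, w0   [~&-rule on 10 (branches; this branch)]
14. ~c, w1   [~&-rule on 11 (branches; this branch)]
Accessibility: w0Rw0, w0Rw1, w0Rw2, w1Rw0, w1Rw1, w1Rw2, w2Rw0, w2Rw1, w2Rw2
Branch closes: c and ~c both at w1.
Every branch closes (one shown): valid in S5.
S4-tableau for the negation ~((<>(~a & c) -> []<>(~a & c)) | ~b):
1. ~((<>(~a & c) -> []<>(~a & c)) | ~b), w0
2. ~(<>(~a & c) -> []<>(~a & c)), w0   [~|-rule on 1]
3. b, w0   [~|-rule on 1]
4. <>(~a & c), w0   [~->-rule on 2]
5. ~[]<>(~a & c), w0   [~->-rule on 2]
6. ~a & c, w1   [<>-rule on 4: fresh world w1, w0Rw1]
7. ~a, w1   [&-rule on 6]
8. c, w1   [&-rule on 6]
9. ~<>(~a & c), w2   [~[]-rule on 5: fresh world w2, w0Rw2]
10. ~(~a & c), w2   [~<>-rule on 9 via w2Rw2]
11. ~c, w2   [~&-rule on 10 (branches; this branch)]
Accessibility: w0Rw0, w0Rw1, w0Rw2, w1Rw1, w2Rw2
Complete open branch: countermodel on an S4-frame, so not valid in S4, nor in K, T (the same frame is also a K-frame and a T-frame).

S5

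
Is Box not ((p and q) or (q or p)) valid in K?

Tableau for the negation not Box not ((p and q) or (q or p)):
1. not Box not ((p and q) or (q or p)), u
2. (p and q) or (q or p), v   [neg-Box-rule on 1: fresh world v, uRv]
3. q or p, v   [or-rule on 2 (branches; this branch)]
4. p, v   [or-rule on 3 (branches; this branch)]
Accessibility: uRv
The negation has an open branch (countermodel exists).

Not valid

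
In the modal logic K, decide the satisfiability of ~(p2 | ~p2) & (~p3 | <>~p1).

1. ~(p2 | ~p2) & (~p3 | <>~p1), 0
2. ~(p2 | ~p2), 0
3. ~p3 | <>~p1, 0
4. ~p2, 0
5. p2, 0
Branch closes: p2 and ~p2 both at 0.
Every branch closes; the branch above is one of them.

Unsatisfiable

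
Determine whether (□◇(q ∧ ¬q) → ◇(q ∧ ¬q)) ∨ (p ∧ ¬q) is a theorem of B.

Tableau for the negation ¬((□◇(q ∧ ¬q) → ◇(q ∧ ¬q)) ∨ (p ∧ ¬q)):
1. ¬((□◇(q ∧ ¬q) → ◇(q ∧ ¬q)) ∨ (p ∧ ¬q)), u
2. ¬(□◇(q ∧ ¬q) → ◇(q ∧ ¬q)), u
3. ¬(p ∧ ¬q), u
4. □◇(q ∧ ¬q), u
5. ¬◇(q ∧ ¬q), u
6. ◇(q ∧ ¬q), u
7. ¬(q ∧ ¬q), u
8. q, u
9. q ∧ ¬q, v
10. q, v
11. ¬q, v
Accessibility: uRu, uRv, vRu, vRv
Branch closes: q and ¬q both at v.
All branches of the negation close; one closing branch shown above.

Valid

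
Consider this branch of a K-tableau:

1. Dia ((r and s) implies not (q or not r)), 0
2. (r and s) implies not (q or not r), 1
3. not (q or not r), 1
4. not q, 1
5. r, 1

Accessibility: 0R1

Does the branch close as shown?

No atom appears with both signs at the same world.

No, open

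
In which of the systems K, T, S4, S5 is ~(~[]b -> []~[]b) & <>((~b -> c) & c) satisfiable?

S4-tableau for the formula:
1. ~(~[]b -> []~[]b) & <>((~b -> c) & c), u
2. ~(~[]b -> []~[]b), u   [&-rule on 1]
3. <>((~b -> c) & c), u   [&-rule on 1]
4. ~[]b, u   [~->-rule on 2]
5. ~[]~[]b, u   [~->-rule on 2]
6. (~b -> c) & c, v   [<>-rule on 3: fresh world v, uRv]
7. ~b -> c, v   [&-rule on 6]
8. c, v   [&-rule on 6]
9. ~b, w   [~[]-rule on 4: fresh world w, uRw]
10. []b, x   [~[]-rule on 5: fresh world x, uRx]
11. b, x   [[]-rule on 10 via xRx]
Accessibility: uRu, uRv, uRw, uRx, vRv, wRw, xRx
Complete open branch: satisfiable in S4, hence also in K, T (this S4-model is also a K-model and a T-model).
S5-tableau for the formula:
1. ~(~[]b -> []~[]b) & <>((~b -> c) & c), u
2. ~(~[]b -> []~[]b), u   [&-rule on 1]
3. <>((~b -> c) & c), u   [&-rule on 1]
4. ~[]b, u   [~->-rule on 2]
5. ~[]~[]b, u   [~->-rule on 2]
6. (~b -> c) & c, v   [<>-rule on 3: fresh world v, uRv]
7. ~b -> c, v   [&-rule on 6]
8. c, v   [&-rule on 6]
9. ~b, w   [~[]-rule on 4: fresh world w, uRw]
10. []b, x   [~[]-rule on 5: fresh world x, uRx]
11. b, u   [[]-rule on 10 via xRu]
12. b, v   [[]-rule on 10 via xRv]
13. b, w   [[]-rule on 10 via xRw]
Accessibility: uRu, uRv, uRw, uRx, vRu, vRv, vRw, vRx, wRu, wRv, wRw, wRx, xRu, xRv, xRw, xRx
Branch closes: b and ~b both at w.
Every branch closes (one shown): unsatisfiable in S5.

K, T, S4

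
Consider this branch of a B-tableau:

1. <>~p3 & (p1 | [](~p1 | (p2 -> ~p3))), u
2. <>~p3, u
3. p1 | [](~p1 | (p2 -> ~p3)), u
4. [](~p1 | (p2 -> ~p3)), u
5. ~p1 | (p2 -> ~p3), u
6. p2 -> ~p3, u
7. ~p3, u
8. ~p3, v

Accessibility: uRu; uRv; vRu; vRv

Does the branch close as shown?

There is no literal clash: for every atom and world, at most one sign appears.

Open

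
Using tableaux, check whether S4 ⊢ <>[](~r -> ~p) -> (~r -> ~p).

Tableau for the negation ~(<>[](~r -> ~p) -> (~r -> ~p)):
1. ~(<>[](~r -> ~p) -> (~r -> ~p)), w0
2. <>[](~r -> ~p), w0
3. ~(~r -> ~p), w0
4. ~r, w0
5. p, w0
6. [](~r -> ~p), w1
7. ~r -> ~p, w1
8. ~p, w1
Accessibility: w0Rw0, w0Rw1, w1Rw1
The negation has an open branch (countermodel exists).

Not valid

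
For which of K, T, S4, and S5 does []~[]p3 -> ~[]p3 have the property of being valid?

T, S4, S5

K-tableau for the negation ~([]~[]p3 -> ~[]p3):
1. ~([]~[]p3 -> ~[]p3), u
2. []~[]p3, u   [~->-rule on 1]
3. []p3, u   [~->-rule on 1]
Complete open branch: countermodel on a K-frame, so not valid in K.
T-tableau for the negation ~([]~[]p3 -> ~[]p3):
1. ~([]~[]p3 -> ~[]p3), u
2. []~[]p3, u   [~->-rule on 1]
3. []p3, u   [~->-rule on 1]
4. ~[]p3, u   [[]-rule on 2 via uRu]
5. p3, u   [[]-rule on 3 via uRu]
6. ~p3, v   [~[]-rule on 4: fresh world v, uRv]
7. ~[]p3, v   [[]-rule on 2 via uRv]
8. p3, v   [[]-rule on 3 via uRv]
Accessibility: uRu, uRv, vRv
Branch closes: p3 and ~p3 both at v.
Every branch closes (one shown): valid in T, hence also in S4, S5 (every theorem of T is a theorem of S4 and S5).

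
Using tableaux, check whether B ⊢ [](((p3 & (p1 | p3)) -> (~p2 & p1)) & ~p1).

Tableau for the negation ~[](((p3 & (p1 | p3)) -> (~p2 & p1)) & ~p1):
1. ~[](((p3 & (p1 | p3)) -> (~p2 & p1)) & ~p1), u
2. ~(((p3 & (p1 | p3)) -> (~p2 & p1)) & ~p1), v
3. p1, v
Accessibility: uRu, uRv, vRu, vRv
The negation has an open branch (countermodel exists).

No, not valid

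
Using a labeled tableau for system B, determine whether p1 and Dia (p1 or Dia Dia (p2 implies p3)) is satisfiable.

Yes, satisfiable

1. p1 and Dia (p1 or Dia Dia (p2 implies p3)), w0
2. p1, w0   [and-rule on 1]
3. Dia (p1 or Dia Dia (p2 implies p3)), w0   [and-rule on 1]
4. p1 or Dia Dia (p2 implies p3), w1   [Dia-rule on 3: fresh world w1, w0Rw1]
5. Dia Dia (p2 implies p3), w1   [or-rule on 4 (branches; this branch)]
6. Dia (p2 implies p3), w2   [Dia-rule on 5: fresh world w2, w1Rw2]
7. p2 implies p3, w3   [Dia-rule on 6: fresh world w3, w2Rw3]
8. p3, w3   [implies-rule on 7 (branches; this branch)]
Accessibility: w0Rw0, w0Rw1, w1Rw0, w1Rw1, w1Rw2, w2Rw1, w2Rw2, w2Rw3, w3Rw2, w3Rw3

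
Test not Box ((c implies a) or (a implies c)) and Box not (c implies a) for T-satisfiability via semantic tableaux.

1. not Box ((c implies a) or (a implies c)) and Box not (c implies a), u
2. not Box ((c implies a) or (a implies c)), u   [and-rule on 1]
3. Box not (c implies a), u   [and-rule on 1]
4. not (c implies a), u   [Box-rule on 3 via uRu]
5. c, u   [neg-implies-rule on 4]
6. not a, u   [neg-implies-rule on 4]
7. not ((c implies a) or (a implies c)), v   [neg-Box-rule on 2: fresh world v, uRv]
8. not (c implies a), v   [neg-or-rule on 7]
9. not (a implies c), v   [neg-or-rule on 7]
10. c, v   [neg-implies-rule on 8]
11. not a, v   [neg-implies-rule on 8]
12. a, v   [neg-implies-rule on 9]
13. not c, v   [neg-implies-rule on 9]
Accessibility: uRu, uRv, vRv
Branch closes: a and not a both at v.
(One branch shown.) All branches close.

Unsatisfiable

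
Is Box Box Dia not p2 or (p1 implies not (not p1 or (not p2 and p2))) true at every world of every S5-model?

Yes, valid

Tableau for the negation not (Box Box Dia not p2 or (p1 implies not (not p1 or (not p2 and p2)))):
1. not (Box Box Dia not p2 or (p1 implies not (not p1 or (not p2 and p2)))), w0
2. not Box Box Dia not p2, w0
3. not (p1 implies not (not p1 or (not p2 and p2))), w0
4. p1, w0
5. not p1 or (not p2 and p2), w0
6. not p2 and p2, w0
7. not p2, w0
8. p2, w0
Accessibility: w0Rw0
Branch closes: p2 and not p2 both at w0.
All branches of the negation close; one closing branch shown above.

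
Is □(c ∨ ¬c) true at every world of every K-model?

Valid in K

Tableau for the negation ¬□(c ∨ ¬c):
1. ¬□(c ∨ ¬c), u
2. ¬(c ∨ ¬c), v   [¬□-rule on 1: fresh world v, uRv]
3. ¬c, v   [¬∨-rule on 2]
4. c, v   [¬∨-rule on 2]
Accessibility: uRv
Branch closes: c and ¬c both at v.
Every branch of the negation's tableau closes; the branch above is one of them.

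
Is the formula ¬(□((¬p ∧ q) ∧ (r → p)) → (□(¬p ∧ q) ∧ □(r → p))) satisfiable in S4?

1. ¬(□((¬p ∧ q) ∧ (r → p)) → (□(¬p ∧ q) ∧ □(r → p))), u
2. □((¬p ∧ q) ∧ (r → p)), u   [¬→-rule on 1]
3. ¬(□(¬p ∧ q) ∧ □(r → p)), u   [¬→-rule on 1]
4. (¬p ∧ q) ∧ (r → p), u   [□-rule on 2 via uRu]
5. ¬p ∧ q, u   [∧-rule on 4]
6. r → p, u   [∧-rule on 4]
7. ¬p, u   [∧-rule on 5]
8. q, u   [∧-rule on 5]
9. ¬□(r → p), u   [¬∧-rule on 3 (branches; this branch)]
10. ¬r, u   [→-rule on 6 (branches; this branch)]
11. ¬(r → p), v   [¬□-rule on 9: fresh world v, uRv]
12. r, v   [¬→-rule on 11]
13. ¬p, v   [¬→-rule on 11]
14. (¬p ∧ q) ∧ (r → p), v   [□-rule on 2 via uRv]
15. ¬p ∧ q, v   [∧-rule on 14]
16. r → p, v   [∧-rule on 14]
17. q, v   [∧-rule on 15]
18. p, v   [→-rule on 16 (branches; this branch)]
Accessibility: uRu, uRv, vRv
Branch closes: p and ¬p both at v.
All branches of the tableau close; one closing branch shown above.

Unsatisfiable (every branch closes)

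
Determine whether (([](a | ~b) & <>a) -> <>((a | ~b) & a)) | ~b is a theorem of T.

Tableau for the negation ~((([](a | ~b) & <>a) -> <>((a | ~b) & a)) | ~b):
1. ~((([](a | ~b) & <>a) -> <>((a | ~b) & a)) | ~b), w0
2. ~(([](a | ~b) & <>a) -> <>((a | ~b) & a)), w0
3. b, w0
4. [](a | ~b) & <>a, w0
5. ~<>((a | ~b) & a), w0
6. [](a | ~b), w0
7. <>a, w0
8. ~((a | ~b) & a), w0
9. a | ~b, w0
10. ~(a | ~b), w0
11. ~a, w0
12. ~b, w0
Accessibility: w0Rw0
Branch closes: b and ~b both at w0.
All branches of the negation close; one closing branch shown above.

Valid in T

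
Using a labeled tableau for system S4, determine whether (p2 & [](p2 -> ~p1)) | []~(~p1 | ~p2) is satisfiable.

Satisfiable (open branch found)

1. (p2 & [](p2 -> ~p1)) | []~(~p1 | ~p2), 0
2. []~(~p1 | ~p2), 0
3. ~(~p1 | ~p2), 0
4. p1, 0
5. p2, 0
Accessibility: 0R0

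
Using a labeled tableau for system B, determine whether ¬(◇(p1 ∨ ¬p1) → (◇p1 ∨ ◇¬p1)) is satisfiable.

Unsatisfiable (every branch closes)

1. ¬(◇(p1 ∨ ¬p1) → (◇p1 ∨ ◇¬p1)), u
2. ◇(p1 ∨ ¬p1), u   [¬→-rule on 1]
3. ¬(◇p1 ∨ ◇¬p1), u   [¬→-rule on 1]
4. ¬◇p1, u   [¬∨-rule on 3]
5. ¬◇¬p1, u   [¬∨-rule on 3]
6. ¬p1, u   [¬◇-rule on 4 via uRu]
7. p1, u   [¬◇-rule on 5 via uRu]
Accessibility: uRu
Branch closes: p1 and ¬p1 both at u.
Every branch closes; the branch above is one of them.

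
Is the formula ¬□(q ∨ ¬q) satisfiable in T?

No, unsatisfiable

1. ¬□(q ∨ ¬q), u
2. ¬(q ∨ ¬q), v
3. ¬q, v
4. q, v
Accessibility: uRu, uRv, vRv
Branch closes: q and ¬q both at v.
Every branch closes; the branch above is one of them.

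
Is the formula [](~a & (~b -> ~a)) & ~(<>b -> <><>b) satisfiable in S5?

1. [](~a & (~b -> ~a)) & ~(<>b -> <><>b), 0
2. [](~a & (~b -> ~a)), 0   [&-rule on 1]
3. ~(<>b -> <><>b), 0   [&-rule on 1]
4. <>b, 0   [~->-rule on 3]
5. ~<><>b, 0   [~->-rule on 3]
6. ~a & (~b -> ~a), 0   [[]-rule on 2 via 0R0]
7. ~a, 0   [&-rule on 6]
8. ~b -> ~a, 0   [&-rule on 6]
9. ~<>b, 0   [~<>-rule on 5 via 0R0]
10. ~b, 0   [~<>-rule on 9 via 0R0]
11. b, 1   [<>-rule on 4: fresh world 1, 0R1]
12. ~a & (~b -> ~a), 1   [[]-rule on 2 via 0R1]
13. ~a, 1   [&-rule on 12]
14. ~b -> ~a, 1   [&-rule on 12]
15. ~<>b, 1   [~<>-rule on 5 via 0R1]
16. ~b, 1   [~<>-rule on 9 via 0R1]
Accessibility: 0R0, 0R1, 1R0, 1R1
Branch closes: b and ~b both at 1.
(One branch shown.) All branches close.

No, unsatisfiable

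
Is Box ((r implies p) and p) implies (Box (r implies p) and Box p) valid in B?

Valid in B

Tableau for the negation not (Box ((r implies p) and p) implies (Box (r implies p) and Box p)):
1. not (Box ((r implies p) and p) implies (Box (r implies p) and Box p)), u
2. Box ((r implies p) and p), u   [neg-implies-rule on 1]
3. not (Box (r implies p) and Box p), u   [neg-implies-rule on 1]
4. (r implies p) and p, u   [Box-rule on 2 via uRu]
5. r implies p, u   [and-rule on 4]
6. p, u   [and-rule on 4]
7. not Box (r implies p), u   [neg-and-rule on 3 (branches; this branch)]
8. not (r implies p), v   [neg-Box-rule on 7: fresh world v, uRv]
9. r, v   [neg-implies-rule on 8]
10. not p, v   [neg-implies-rule on 8]
11. (r implies p) and p, v   [Box-rule on 2 via uRv]
12. r implies p, v   [and-rule on 11]
13. p, v   [and-rule on 11]
Accessibility: uRu, uRv, vRu, vRv
Branch closes: p and not p both at v.
All branches of the negation close; one closing branch shown above.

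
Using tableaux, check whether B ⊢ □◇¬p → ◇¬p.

Tableau for the negation ¬(□◇¬p → ◇¬p):
1. ¬(□◇¬p → ◇¬p), 0
2. □◇¬p, 0   [¬→-rule on 1]
3. ¬◇¬p, 0   [¬→-rule on 1]
4. ◇¬p, 0   [□-rule on 2 via 0R0]
5. p, 0   [¬◇-rule on 3 via 0R0]
6. ¬p, 1   [◇-rule on 4: fresh world 1, 0R1]
7. ◇¬p, 1   [□-rule on 2 via 0R1]
8. p, 1   [¬◇-rule on 3 via 0R1]
Accessibility: 0R0, 0R1, 1R0, 1R1
Branch closes: p and ¬p both at 1.
Every branch of the negation's tableau closes; the branch above is one of them.

Valid in B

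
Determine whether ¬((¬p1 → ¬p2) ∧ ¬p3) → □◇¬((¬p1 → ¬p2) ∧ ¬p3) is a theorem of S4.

Not valid

Tableau for the negation ¬(¬((¬p1 → ¬p2) ∧ ¬p3) → □◇¬((¬p1 → ¬p2) ∧ ¬p3)):
1. ¬(¬((¬p1 → ¬p2) ∧ ¬p3) → □◇¬((¬p1 → ¬p2) ∧ ¬p3)), w0
2. ¬((¬p1 → ¬p2) ∧ ¬p3), w0
3. ¬□◇¬((¬p1 → ¬p2) ∧ ¬p3), w0
4. p3, w0
5. ¬◇¬((¬p1 → ¬p2) ∧ ¬p3), w1
6. (¬p1 → ¬p2) ∧ ¬p3, w1
7. ¬p1 → ¬p2, w1
8. ¬p3, w1
9. ¬p2, w1
Accessibility: w0Rw0, w0Rw1, w1Rw1
The negation has an open branch (countermodel exists).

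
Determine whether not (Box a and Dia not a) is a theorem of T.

Valid in T

Tableau for the negation Box a and Dia not a:
1. Box a and Dia not a, w0
2. Box a, w0
3. Dia not a, w0
4. a, w0
5. not a, w1
6. a, w1
Accessibility: w0Rw0, w0Rw1, w1Rw1
Branch closes: a and not a both at w1.
All branches of the negation close; one closing branch shown above.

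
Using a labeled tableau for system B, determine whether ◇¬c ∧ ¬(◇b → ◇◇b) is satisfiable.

Unsatisfiable (every branch closes)

1. ◇¬c ∧ ¬(◇b → ◇◇b), u
2. ◇¬c, u
3. ¬(◇b → ◇◇b), u
4. ◇b, u
5. ¬◇◇b, u
6. ¬◇b, u
7. ¬b, u
8. ¬c, v
9. ¬◇b, v
10. ¬b, v
11. b, w
12. ¬◇b, w
13. ¬b, w
Accessibility: uRu, uRv, uRw, vRu, vRv, wRu, wRw
Branch closes: b and ¬b both at w.
All branches of the tableau close; one closing branch shown above.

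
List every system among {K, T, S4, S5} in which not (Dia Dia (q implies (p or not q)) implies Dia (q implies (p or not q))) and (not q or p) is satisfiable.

K

K-tableau for the formula:
1. not (Dia Dia (q implies (p or not q)) implies Dia (q implies (p or not q))) and (not q or p), 0
2. not (Dia Dia (q implies (p or not q)) implies Dia (q implies (p or not q))), 0
3. not q or p, 0
4. Dia Dia (q implies (p or not q)), 0
5. not Dia (q implies (p or not q)), 0
6. p, 0
7. Dia (q implies (p or not q)), 1
8. not (q implies (p or not q)), 1
9. q, 1
10. not (p or not q), 1
11. not p, 1
12. q implies (p or not q), 2
13. p or not q, 2
14. not q, 2
Accessibility: 0R1, 1R2
Complete open branch: satisfiable in K.
T-tableau for the formula:
1. not (Dia Dia (q implies (p or not q)) implies Dia (q implies (p or not q))) and (not q or p), 0
2. not (Dia Dia (q implies (p or not q)) implies Dia (q implies (p or not q))), 0
3. not q or p, 0
4. Dia Dia (q implies (p or not q)), 0
5. not Dia (q implies (p or not q)), 0
6. not (q implies (p or not q)), 0
7. q, 0
8. not (p or not q), 0
9. not p, 0
10. p, 0
Accessibility: 0R0
Branch closes: p and not p both at 0.
Every branch closes (one shown): unsatisfiable in T, hence also in S4, S5 (every S4/S5-frame is a T-frame).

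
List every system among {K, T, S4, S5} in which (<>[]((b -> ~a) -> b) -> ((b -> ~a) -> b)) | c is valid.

S5

S5-tableau for the negation ~((<>[]((b -> ~a) -> b) -> ((b -> ~a) -> b)) | c):
1. ~((<>[]((b -> ~a) -> b) -> ((b -> ~a) -> b)) | c), 0
2. ~(<>[]((b -> ~a) -> b) -> ((b -> ~a) -> b)), 0
3. ~c, 0
4. <>[]((b -> ~a) -> b), 0
5. ~((b -> ~a) -> b), 0
6. b -> ~a, 0
7. ~b, 0
8. ~a, 0
9. []((b -> ~a) -> b), 1
10. (b -> ~a) -> b, 0
11. (b -> ~a) -> b, 1
12. ~(b -> ~a), 0
13. b, 0
14. a, 0
Accessibility: 0R0, 0R1, 1R0, 1R1
Branch closes: b and ~b both at 0.
Every branch closes (one shown): valid in S5.
S4-tableau for the negation ~((<>[]((b -> ~a) -> b) -> ((b -> ~a) -> b)) | c):
1. ~((<>[]((b -> ~a) -> b) -> ((b -> ~a) -> b)) | c), 0
2. ~(<>[]((b -> ~a) -> b) -> ((b -> ~a) -> b)), 0
3. ~c, 0
4. <>[]((b -> ~a) -> b), 0
5. ~((b -> ~a) -> b), 0
6. b -> ~a, 0
7. ~b, 0
8. ~a, 0
9. []((b -> ~a) -> b), 1
10. (b -> ~a) -> b, 1
11. b, 1
Accessibility: 0R0, 0R1, 1R1
Complete open branch: countermodel on an S4-frame, so not valid in S4, nor in K, T (the same frame is also a K-frame and a T-frame).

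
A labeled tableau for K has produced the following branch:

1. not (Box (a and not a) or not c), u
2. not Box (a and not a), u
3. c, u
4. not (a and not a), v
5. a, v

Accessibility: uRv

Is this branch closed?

There is no literal clash: for every atom and world, at most one sign appears.

Open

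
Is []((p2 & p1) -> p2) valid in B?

Tableau for the negation ~[]((p2 & p1) -> p2):
1. ~[]((p2 & p1) -> p2), 0
2. ~((p2 & p1) -> p2), 1
3. p2 & p1, 1
4. ~p2, 1
5. p2, 1
6. p1, 1
Accessibility: 0R0, 0R1, 1R0, 1R1
Branch closes: p2 and ~p2 both at 1.
All branches of the negation close; one closing branch shown above.

Yes, valid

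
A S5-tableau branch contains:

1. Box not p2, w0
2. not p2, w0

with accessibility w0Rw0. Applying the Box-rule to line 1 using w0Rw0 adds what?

not p2, w0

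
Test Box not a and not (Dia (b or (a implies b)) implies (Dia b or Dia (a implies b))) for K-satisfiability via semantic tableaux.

1. Box not a and not (Dia (b or (a implies b)) implies (Dia b or Dia (a implies b))), 0
2. Box not a, 0   [and-rule on 1]
3. not (Dia (b or (a implies b)) implies (Dia b or Dia (a implies b))), 0   [and-rule on 1]
4. Dia (b or (a implies b)), 0   [neg-implies-rule on 3]
5. not (Dia b or Dia (a implies b)), 0   [neg-implies-rule on 3]
6. not Dia b, 0   [neg-or-rule on 5]
7. not Dia (a implies b), 0   [neg-or-rule on 5]
8. b or (a implies b), 1   [Dia-rule on 4: fresh world 1, 0R1]
9. not a, 1   [Box-rule on 2 via 0R1]
10. not b, 1   [neg-Dia-rule on 6 via 0R1]
11. not (a implies b), 1   [neg-Dia-rule on 7 via 0R1]
12. a, 1   [neg-implies-rule on 11]
Accessibility: 0R1
Branch closes: a and not a both at 1.
(One branch shown.) All branches close.

Unsatisfiable (every branch closes)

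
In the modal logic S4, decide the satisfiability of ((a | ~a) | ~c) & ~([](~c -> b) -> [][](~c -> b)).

Unsatisfiable

1. ((a | ~a) | ~c) & ~([](~c -> b) -> [][](~c -> b)), w0
2. (a | ~a) | ~c, w0
3. ~([](~c -> b) -> [][](~c -> b)), w0
4. [](~c -> b), w0
5. ~[][](~c -> b), w0
6. ~c -> b, w0
7. a | ~a, w0
8. b, w0
9. ~a, w0
10. ~[](~c -> b), w1
11. ~c -> b, w1
12. b, w1
13. ~(~c -> b), w2
14. ~c, w2
15. ~b, w2
16. ~c -> b, w2
17. b, w2
Accessibility: w0Rw0, w0Rw1, w0Rw2, w1Rw1, w1Rw2, w2Rw2
Branch closes: b and ~b both at w2.
Every branch closes; the branch above is one of them.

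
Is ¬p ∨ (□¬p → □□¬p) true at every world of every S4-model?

Tableau for the negation ¬(¬p ∨ (□¬p → □□¬p)):
1. ¬(¬p ∨ (□¬p → □□¬p)), 0
2. p, 0
3. ¬(□¬p → □□¬p), 0
4. □¬p, 0
5. ¬□□¬p, 0
6. ¬p, 0
Accessibility: 0R0
Branch closes: p and ¬p both at 0.
Every branch of the negation's tableau closes; the branch above is one of them.

Valid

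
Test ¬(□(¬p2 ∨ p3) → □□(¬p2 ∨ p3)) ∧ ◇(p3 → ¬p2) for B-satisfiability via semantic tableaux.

1. ¬(□(¬p2 ∨ p3) → □□(¬p2 ∨ p3)) ∧ ◇(p3 → ¬p2), w0
2. ¬(□(¬p2 ∨ p3) → □□(¬p2 ∨ p3)), w0
3. ◇(p3 → ¬p2), w0
4. □(¬p2 ∨ p3), w0
5. ¬□□(¬p2 ∨ p3), w0
6. ¬p2 ∨ p3, w0
7. p3, w0
8. p3 → ¬p2, w1
9. ¬p2 ∨ p3, w1
10. ¬p2, w1
11. p3, w1
12. ¬□(¬p2 ∨ p3), w2
13. ¬p2 ∨ p3, w2
14. p3, w2
15. ¬(¬p2 ∨ p3), w3
16. p2, w3
17. ¬p3, w3
Accessibility: w0Rw0, w0Rw1, w0Rw2, w1Rw0, w1Rw1, w2Rw0, w2Rw2, w2Rw3, w3Rw2, w3Rw3

Satisfiable (open branch found)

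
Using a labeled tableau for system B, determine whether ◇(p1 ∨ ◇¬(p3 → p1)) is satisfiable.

Satisfiable (open branch found)

1. ◇(p1 ∨ ◇¬(p3 → p1)), u
2. p1 ∨ ◇¬(p3 → p1), v
3. ◇¬(p3 → p1), v
4. ¬(p3 → p1), w
5. p3, w
6. ¬p1, w
Accessibility: uRu, uRv, vRu, vRv, vRw, wRv, wRw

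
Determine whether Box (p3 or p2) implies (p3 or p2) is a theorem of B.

Tableau for the negation not (Box (p3 or p2) implies (p3 or p2)):
1. not (Box (p3 or p2) implies (p3 or p2)), u
2. Box (p3 or p2), u
3. not (p3 or p2), u
4. not p3, u
5. not p2, u
6. p3 or p2, u
7. p2, u
Accessibility: uRu
Branch closes: p2 and not p2 both at u.
Every branch of the negation's tableau closes; the branch above is one of them.

Valid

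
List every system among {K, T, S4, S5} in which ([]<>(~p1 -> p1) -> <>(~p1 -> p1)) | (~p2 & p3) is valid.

T, S4, S5

T-tableau for the negation ~(([]<>(~p1 -> p1) -> <>(~p1 -> p1)) | (~p2 & p3)):
1. ~(([]<>(~p1 -> p1) -> <>(~p1 -> p1)) | (~p2 & p3)), w0
2. ~([]<>(~p1 -> p1) -> <>(~p1 -> p1)), w0   [~|-rule on 1]
3. ~(~p2 & p3), w0   [~|-rule on 1]
4. []<>(~p1 -> p1), w0   [~->-rule on 2]
5. ~<>(~p1 -> p1), w0   [~->-rule on 2]
6. <>(~p1 -> p1), w0   [[]-rule on 4 via w0Rw0]
7. ~(~p1 -> p1), w0   [~<>-rule on 5 via w0Rw0]
8. ~p1, w0   [~->-rule on 7]
9. ~p3, w0   [~&-rule on 3 (branches; this branch)]
10. ~p1 -> p1, w1   [<>-rule on 6: fresh world w1, w0Rw1]
11. <>(~p1 -> p1), w1   [[]-rule on 4 via w0Rw1]
12. ~(~p1 -> p1), w1   [~<>-rule on 5 via w0Rw1]
13. ~p1, w1   [~->-rule on 12]
14. p1, w1   [->-rule on 10 (branches; this branch)]
Accessibility: w0Rw0, w0Rw1, w1Rw1
Branch closes: p1 and ~p1 both at w1.
Every branch closes (one shown): valid in T, hence also in S4, S5 (every theorem of T is a theorem of S4 and S5).
K-tableau for the negation ~(([]<>(~p1 -> p1) -> <>(~p1 -> p1)) | (~p2 & p3)):
1. ~(([]<>(~p1 -> p1) -> <>(~p1 -> p1)) | (~p2 & p3)), w0
2. ~([]<>(~p1 -> p1) -> <>(~p1 -> p1)), w0   [~|-rule on 1]
3. ~(~p2 & p3), w0   [~|-rule on 1]
4. []<>(~p1 -> p1), w0   [~->-rule on 2]
5. ~<>(~p1 -> p1), w0   [~->-rule on 2]
6. ~p3, w0   [~&-rule on 3 (branches; this branch)]
Complete open branch: countermodel on a K-frame, so not valid in K.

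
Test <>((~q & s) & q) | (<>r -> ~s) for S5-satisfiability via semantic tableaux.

Satisfiable

1. <>((~q & s) & q) | (<>r -> ~s), u
2. <>r -> ~s, u
3. ~s, u
Accessibility: uRu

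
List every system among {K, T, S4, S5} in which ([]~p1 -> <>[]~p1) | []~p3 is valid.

T, S4, S5

T-tableau for the negation ~(([]~p1 -> <>[]~p1) | []~p3):
1. ~(([]~p1 -> <>[]~p1) | []~p3), 0
2. ~([]~p1 -> <>[]~p1), 0
3. ~[]~p3, 0
4. []~p1, 0
5. ~<>[]~p1, 0
6. ~p1, 0
7. ~[]~p1, 0
8. p3, 1
9. ~p1, 1
10. ~[]~p1, 1
11. p1, 2
12. ~p1, 2
Accessibility: 0R0, 0R1, 0R2, 1R1, 2R2
Branch closes: p1 and ~p1 both at 2.
Every branch closes (one shown): valid in T, hence also in S4, S5 (every theorem of T is a theorem of S4 and S5).
K-tableau for the negation ~(([]~p1 -> <>[]~p1) | []~p3):
1. ~(([]~p1 -> <>[]~p1) | []~p3), 0
2. ~([]~p1 -> <>[]~p1), 0
3. ~[]~p3, 0
4. []~p1, 0
5. ~<>[]~p1, 0
6. p3, 1
7. ~p1, 1
8. ~[]~p1, 1
9. p1, 2
Accessibility: 0R1, 1R2
Complete open branch: countermodel on a K-frame, so not valid in K.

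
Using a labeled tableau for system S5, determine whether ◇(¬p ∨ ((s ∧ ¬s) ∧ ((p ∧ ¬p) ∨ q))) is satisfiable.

1. ◇(¬p ∨ ((s ∧ ¬s) ∧ ((p ∧ ¬p) ∨ q))), w0
2. ¬p ∨ ((s ∧ ¬s) ∧ ((p ∧ ¬p) ∨ q)), w1   [◇-rule on 1: fresh world w1, w0Rw1]
3. ¬p, w1   [∨-rule on 2 (branches; this branch)]
Accessibility: w0Rw0, w0Rw1, w1Rw0, w1Rw1

Yes, satisfiable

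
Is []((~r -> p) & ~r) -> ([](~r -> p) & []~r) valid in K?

Yes, valid

Tableau for the negation ~([]((~r -> p) & ~r) -> ([](~r -> p) & []~r)):
1. ~([]((~r -> p) & ~r) -> ([](~r -> p) & []~r)), u
2. []((~r -> p) & ~r), u
3. ~([](~r -> p) & []~r), u
4. ~[](~r -> p), u
5. ~(~r -> p), v
6. ~r, v
7. ~p, v
8. (~r -> p) & ~r, v
9. ~r -> p, v
10. p, v
Accessibility: uRv
Branch closes: p and ~p both at v.
All branches of the negation close; one closing branch shown above.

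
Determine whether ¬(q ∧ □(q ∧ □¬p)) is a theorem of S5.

Tableau for the negation q ∧ □(q ∧ □¬p):
1. q ∧ □(q ∧ □¬p), 0
2. q, 0
3. □(q ∧ □¬p), 0
4. q ∧ □¬p, 0
5. □¬p, 0
6. ¬p, 0
Accessibility: 0R0
The negation has an open branch (countermodel exists).

No, not valid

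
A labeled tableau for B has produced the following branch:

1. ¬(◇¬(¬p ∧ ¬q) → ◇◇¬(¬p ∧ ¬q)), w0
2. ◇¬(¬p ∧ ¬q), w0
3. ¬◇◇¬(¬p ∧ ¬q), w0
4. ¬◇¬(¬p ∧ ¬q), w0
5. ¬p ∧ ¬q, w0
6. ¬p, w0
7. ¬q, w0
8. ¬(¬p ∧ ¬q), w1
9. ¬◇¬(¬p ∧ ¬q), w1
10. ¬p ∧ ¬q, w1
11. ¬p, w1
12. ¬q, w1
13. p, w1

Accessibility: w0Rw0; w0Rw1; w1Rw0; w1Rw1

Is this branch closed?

Both p and ¬p appear at w1.

Closed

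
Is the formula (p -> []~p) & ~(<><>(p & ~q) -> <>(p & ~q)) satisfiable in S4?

No, unsatisfiable

1. (p -> []~p) & ~(<><>(p & ~q) -> <>(p & ~q)), 0
2. p -> []~p, 0
3. ~(<><>(p & ~q) -> <>(p & ~q)), 0
4. <><>(p & ~q), 0
5. ~<>(p & ~q), 0
6. ~(p & ~q), 0
7. []~p, 0
8. ~p, 0
9. q, 0
10. <>(p & ~q), 1
11. ~(p & ~q), 1
12. ~p, 1
13. q, 1
14. p & ~q, 2
15. p, 2
16. ~q, 2
17. ~(p & ~q), 2
18. ~p, 2
Accessibility: 0R0, 0R1, 0R2, 1R1, 1R2, 2R2
Branch closes: p and ~p both at 2.
Every branch closes; the branch above is one of them.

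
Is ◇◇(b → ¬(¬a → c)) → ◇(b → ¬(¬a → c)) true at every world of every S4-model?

Yes, valid

Tableau for the negation ¬(◇◇(b → ¬(¬a → c)) → ◇(b → ¬(¬a → c))):
1. ¬(◇◇(b → ¬(¬a → c)) → ◇(b → ¬(¬a → c))), w0
2. ◇◇(b → ¬(¬a → c)), w0   [¬→-rule on 1]
3. ¬◇(b → ¬(¬a → c)), w0   [¬→-rule on 1]
4. ¬(b → ¬(¬a → c)), w0   [¬◇-rule on 3 via w0Rw0]
5. b, w0   [¬→-rule on 4]
6. ¬a → c, w0   [¬→-rule on 4]
7. c, w0   [→-rule on 6 (branches; this branch)]
8. ◇(b → ¬(¬a → c)), w1   [◇-rule on 2: fresh world w1, w0Rw1]
9. ¬(b → ¬(¬a → c)), w1   [¬◇-rule on 3 via w0Rw1]
10. b, w1   [¬→-rule on 9]
11. ¬a → c, w1   [¬→-rule on 9]
12. c, w1   [→-rule on 11 (branches; this branch)]
13. b → ¬(¬a → c), w2   [◇-rule on 8: fresh world w2, w1Rw2]
14. ¬(b → ¬(¬a → c)), w2   [¬◇-rule on 3 via w0Rw2]
15. b, w2   [¬→-rule on 14]
16. ¬a → c, w2   [¬→-rule on 14]
17. ¬(¬a → c), w2   [→-rule on 13 (branches; this branch)]
18. ¬a, w2   [¬→-rule on 17]
19. ¬c, w2   [¬→-rule on 17]
20. c, w2   [→-rule on 16 (branches; this branch)]
Accessibility: w0Rw0, w0Rw1, w0Rw2, w1Rw1, w1Rw2, w2Rw2
Branch closes: c and ¬c both at w2.
All branches of the negation close; one closing branch shown above.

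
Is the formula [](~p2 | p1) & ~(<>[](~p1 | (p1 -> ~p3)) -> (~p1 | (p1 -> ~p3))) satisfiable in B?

1. [](~p2 | p1) & ~(<>[](~p1 | (p1 -> ~p3)) -> (~p1 | (p1 -> ~p3))), u
2. [](~p2 | p1), u
3. ~(<>[](~p1 | (p1 -> ~p3)) -> (~p1 | (p1 -> ~p3))), u
4. <>[](~p1 | (p1 -> ~p3)), u
5. ~(~p1 | (p1 -> ~p3)), u
6. p1, u
7. ~(p1 -> ~p3), u
8. p3, u
9. ~p2 | p1, u
10. [](~p1 | (p1 -> ~p3)), v
11. ~p2 | p1, v
12. ~p1 | (p1 -> ~p3), u
13. ~p1 | (p1 -> ~p3), v
14. p1, v
15. p1 -> ~p3, u
16. p1 -> ~p3, v
17. ~p3, u
Accessibility: uRu, uRv, vRu, vRv
Branch closes: p3 and ~p3 both at u.
Every branch closes; the branch above is one of them.

Unsatisfiable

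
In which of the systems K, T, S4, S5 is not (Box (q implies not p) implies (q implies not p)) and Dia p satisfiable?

K

K-tableau for the formula:
1. not (Box (q implies not p) implies (q implies not p)) and Dia p, w0
2. not (Box (q implies not p) implies (q implies not p)), w0   [and-rule on 1]
3. Dia p, w0   [and-rule on 1]
4. Box (q implies not p), w0   [neg-implies-rule on 2]
5. not (q implies not p), w0   [neg-implies-rule on 2]
6. q, w0   [neg-implies-rule on 5]
7. p, w0   [neg-implies-rule on 5]
8. p, w1   [Dia-rule on 3: fresh world w1, w0Rw1]
9. q implies not p, w1   [Box-rule on 4 via w0Rw1]
10. not q, w1   [implies-rule on 9 (branches; this branch)]
Accessibility: w0Rw1
Complete open branch: satisfiable in K.
T-tableau for the formula:
1. not (Box (q implies not p) implies (q implies not p)) and Dia p, w0
2. not (Box (q implies not p) implies (q implies not p)), w0   [and-rule on 1]
3. Dia p, w0   [and-rule on 1]
4. Box (q implies not p), w0   [neg-implies-rule on 2]
5. not (q implies not p), w0   [neg-implies-rule on 2]
6. q, w0   [neg-implies-rule on 5]
7. p, w0   [neg-implies-rule on 5]
8. q implies not p, w0   [Box-rule on 4 via w0Rw0]
9. not p, w0   [implies-rule on 8 (branches; this branch)]
Accessibility: w0Rw0
Branch closes: p and not p both at w0.
Every branch closes (one shown): unsatisfiable in T, hence also in S4, S5 (every S4/S5-frame is a T-frame).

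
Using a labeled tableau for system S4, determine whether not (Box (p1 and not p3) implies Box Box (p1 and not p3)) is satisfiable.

1. not (Box (p1 and not p3) implies Box Box (p1 and not p3)), u
2. Box (p1 and not p3), u
3. not Box Box (p1 and not p3), u
4. p1 and not p3, u
5. p1, u
6. not p3, u
7. not Box (p1 and not p3), v
8. p1 and not p3, v
9. p1, v
10. not p3, v
11. not (p1 and not p3), w
12. p1 and not p3, w
13. p1, w
14. not p3, w
15. p3, w
Accessibility: uRu, uRv, uRw, vRv, vRw, wRw
Branch closes: p3 and not p3 both at w.
(One branch shown.) All branches close.

Unsatisfiable (every branch closes)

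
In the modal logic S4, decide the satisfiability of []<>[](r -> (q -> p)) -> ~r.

Satisfiable (open branch found)

1. []<>[](r -> (q -> p)) -> ~r, u
2. ~r, u
Accessibility: uRu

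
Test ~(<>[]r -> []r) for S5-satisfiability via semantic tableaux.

No, unsatisfiable

1. ~(<>[]r -> []r), w0
2. <>[]r, w0
3. ~[]r, w0
4. []r, w1
5. r, w0
6. r, w1
7. ~r, w2
8. r, w2
Accessibility: w0Rw0, w0Rw1, w0Rw2, w1Rw0, w1Rw1, w1Rw2, w2Rw0, w2Rw1, w2Rw2
Branch closes: r and ~r both at w2.
All branches of the tableau close; one closing branch shown above.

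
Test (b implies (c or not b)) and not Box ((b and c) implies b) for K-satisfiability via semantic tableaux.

1. (b implies (c or not b)) and not Box ((b and c) implies b), 0
2. b implies (c or not b), 0
3. not Box ((b and c) implies b), 0
4. c or not b, 0
5. not b, 0
6. not ((b and c) implies b), 1
7. b and c, 1
8. not b, 1
9. b, 1
10. c, 1
Accessibility: 0R1
Branch closes: b and not b both at 1.
(One branch shown.) All branches close.

Unsatisfiable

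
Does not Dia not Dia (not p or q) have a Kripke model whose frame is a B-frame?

1. not Dia not Dia (not p or q), u
2. Dia (not p or q), u
3. not p or q, v
4. Dia (not p or q), v
5. q, v
6. not p or q, w
7. q, w
Accessibility: uRu, uRv, vRu, vRv, vRw, wRv, wRw

Satisfiable (open branch found)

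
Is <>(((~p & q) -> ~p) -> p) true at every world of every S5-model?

Tableau for the negation ~<>(((~p & q) -> ~p) -> p):
1. ~<>(((~p & q) -> ~p) -> p), u
2. ~(((~p & q) -> ~p) -> p), u
3. (~p & q) -> ~p, u
4. ~p, u
Accessibility: uRu
The negation has an open branch (countermodel exists).

Not valid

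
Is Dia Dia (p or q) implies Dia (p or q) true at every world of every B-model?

Tableau for the negation not (Dia Dia (p or q) implies Dia (p or q)):
1. not (Dia Dia (p or q) implies Dia (p or q)), u
2. Dia Dia (p or q), u   [neg-implies-rule on 1]
3. not Dia (p or q), u   [neg-implies-rule on 1]
4. not (p or q), u   [neg-Dia-rule on 3 via uRu]
5. not p, u   [neg-or-rule on 4]
6. not q, u   [neg-or-rule on 4]
7. Dia (p or q), v   [Dia-rule on 2: fresh world v, uRv]
8. not (p or q), v   [neg-Dia-rule on 3 via uRv]
9. not p, v   [neg-or-rule on 8]
10. not q, v   [neg-or-rule on 8]
11. p or q, w   [Dia-rule on 7: fresh world w, vRw]
12. q, w   [or-rule on 11 (branches; this branch)]
Accessibility: uRu, uRv, vRu, vRv, vRw, wRv, wRw
The negation has an open branch (countermodel exists).

Not valid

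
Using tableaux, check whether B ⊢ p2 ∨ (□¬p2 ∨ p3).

Not valid

Tableau for the negation ¬(p2 ∨ (□¬p2 ∨ p3)):
1. ¬(p2 ∨ (□¬p2 ∨ p3)), u
2. ¬p2, u
3. ¬(□¬p2 ∨ p3), u
4. ¬□¬p2, u
5. ¬p3, u
6. p2, v
Accessibility: uRu, uRv, vRu, vRv
The negation has an open branch (countermodel exists).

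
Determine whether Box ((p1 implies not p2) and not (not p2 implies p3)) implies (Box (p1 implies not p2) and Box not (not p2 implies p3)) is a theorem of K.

Valid in K

Tableau for the negation not (Box ((p1 implies not p2) and not (not p2 implies p3)) implies (Box (p1 implies not p2) and Box not (not p2 implies p3))):
1. not (Box ((p1 implies not p2) and not (not p2 implies p3)) implies (Box (p1 implies not p2) and Box not (not p2 implies p3))), u
2. Box ((p1 implies not p2) and not (not p2 implies p3)), u
3. not (Box (p1 implies not p2) and Box not (not p2 implies p3)), u
4. not Box not (not p2 implies p3), u
5. not p2 implies p3, v
6. (p1 implies not p2) and not (not p2 implies p3), v
7. p1 implies not p2, v
8. not (not p2 implies p3), v
9. not p2, v
10. not p3, v
11. p3, v
Accessibility: uRv
Branch closes: p3 and not p3 both at v.
All branches of the negation close; one closing branch shown above.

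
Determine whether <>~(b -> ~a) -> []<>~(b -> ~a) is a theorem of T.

Tableau for the negation ~(<>~(b -> ~a) -> []<>~(b -> ~a)):
1. ~(<>~(b -> ~a) -> []<>~(b -> ~a)), 0
2. <>~(b -> ~a), 0
3. ~[]<>~(b -> ~a), 0
4. ~(b -> ~a), 1
5. b, 1
6. a, 1
7. ~<>~(b -> ~a), 2
8. b -> ~a, 2
9. ~a, 2
Accessibility: 0R0, 0R1, 0R2, 1R1, 2R2
The negation has an open branch (countermodel exists).

Not valid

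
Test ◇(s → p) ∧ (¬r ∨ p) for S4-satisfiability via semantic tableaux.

1. ◇(s → p) ∧ (¬r ∨ p), w0
2. ◇(s → p), w0
3. ¬r ∨ p, w0
4. p, w0
5. s → p, w1
6. p, w1
Accessibility: w0Rw0, w0Rw1, w1Rw1

Satisfiable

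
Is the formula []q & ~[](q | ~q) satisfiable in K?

No, unsatisfiable

1. []q & ~[](q | ~q), w0
2. []q, w0
3. ~[](q | ~q), w0
4. ~(q | ~q), w1
5. ~q, w1
6. q, w1
Accessibility: w0Rw1
Branch closes: q and ~q both at w1.
(One branch shown.) All branches close.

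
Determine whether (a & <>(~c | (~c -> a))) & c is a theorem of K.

Not valid

Tableau for the negation ~((a & <>(~c | (~c -> a))) & c):
1. ~((a & <>(~c | (~c -> a))) & c), w0
2. ~c, w0
The negation has an open branch (countermodel exists).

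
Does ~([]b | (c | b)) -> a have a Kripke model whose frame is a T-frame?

Satisfiable

1. ~([]b | (c | b)) -> a, w0
2. a, w0   [->-rule on 1 (branches; this branch)]
Accessibility: w0Rw0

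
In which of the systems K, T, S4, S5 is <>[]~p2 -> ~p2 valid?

S5-tableau for the negation ~(<>[]~p2 -> ~p2):
1. ~(<>[]~p2 -> ~p2), w0
2. <>[]~p2, w0   [~->-rule on 1]
3. p2, w0   [~->-rule on 1]
4. []~p2, w1   [<>-rule on 2: fresh world w1, w0Rw1]
5. ~p2, w0   [[]-rule on 4 via w1Rw0]
Accessibility: w0Rw0, w0Rw1, w1Rw0, w1Rw1
Branch closes: p2 and ~p2 both at w0.
Every branch closes (one shown): valid in S5.
S4-tableau for the negation ~(<>[]~p2 -> ~p2):
1. ~(<>[]~p2 -> ~p2), w0
2. <>[]~p2, w0   [~->-rule on 1]
3. p2, w0   [~->-rule on 1]
4. []~p2, w1   [<>-rule on 2: fresh world w1, w0Rw1]
5. ~p2, w1   [[]-rule on 4 via w1Rw1]
Accessibility: w0Rw0, w0Rw1, w1Rw1
Complete open branch: countermodel on an S4-frame, so not valid in S4, nor in K, T (the same frame is also a K-frame and a T-frame).

S5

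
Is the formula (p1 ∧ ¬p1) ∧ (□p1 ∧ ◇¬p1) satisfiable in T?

Unsatisfiable (every branch closes)

1. (p1 ∧ ¬p1) ∧ (□p1 ∧ ◇¬p1), 0
2. p1 ∧ ¬p1, 0
3. □p1 ∧ ◇¬p1, 0
4. p1, 0
5. ¬p1, 0
Accessibility: 0R0
Branch closes: p1 and ¬p1 both at 0.
(One branch shown.) All branches close.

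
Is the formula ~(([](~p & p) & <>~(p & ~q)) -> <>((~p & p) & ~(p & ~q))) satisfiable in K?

Unsatisfiable

1. ~(([](~p & p) & <>~(p & ~q)) -> <>((~p & p) & ~(p & ~q))), u
2. [](~p & p) & <>~(p & ~q), u
3. ~<>((~p & p) & ~(p & ~q)), u
4. [](~p & p), u
5. <>~(p & ~q), u
6. ~(p & ~q), v
7. ~((~p & p) & ~(p & ~q)), v
8. ~p & p, v
9. ~p, v
10. p, v
Accessibility: uRv
Branch closes: p and ~p both at v.
(One branch shown.) All branches close.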